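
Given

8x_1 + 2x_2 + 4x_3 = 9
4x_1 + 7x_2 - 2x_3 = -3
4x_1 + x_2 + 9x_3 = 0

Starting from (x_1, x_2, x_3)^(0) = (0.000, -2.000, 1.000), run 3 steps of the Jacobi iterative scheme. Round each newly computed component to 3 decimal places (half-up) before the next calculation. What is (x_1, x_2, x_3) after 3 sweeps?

(1.619, -1.167, -0.355)

Iteration 1:
  x_1 = (9 - (2)·-2.000 - (4)·1.000) / (8) = 1.125
  x_2 = (-3 - (4)·0.000 - (-2)·1.000) / (7) = -0.143
  x_3 = (0 - (4)·0.000 - (1)·-2.000) / (9) = 0.222
Iteration 2:
  x_1 = (9 - (2)·-0.143 - (4)·0.222) / (8) = 1.050
  x_2 = (-3 - (4)·1.125 - (-2)·0.222) / (7) = -1.008
  x_3 = (0 - (4)·1.125 - (1)·-0.143) / (9) = -0.484
Iteration 3:
  x_1 = (9 - (2)·-1.008 - (4)·-0.484) / (8) = 1.619
  x_2 = (-3 - (4)·1.050 - (-2)·-0.484) / (7) = -1.167
  x_3 = (0 - (4)·1.050 - (1)·-1.008) / (9) = -0.355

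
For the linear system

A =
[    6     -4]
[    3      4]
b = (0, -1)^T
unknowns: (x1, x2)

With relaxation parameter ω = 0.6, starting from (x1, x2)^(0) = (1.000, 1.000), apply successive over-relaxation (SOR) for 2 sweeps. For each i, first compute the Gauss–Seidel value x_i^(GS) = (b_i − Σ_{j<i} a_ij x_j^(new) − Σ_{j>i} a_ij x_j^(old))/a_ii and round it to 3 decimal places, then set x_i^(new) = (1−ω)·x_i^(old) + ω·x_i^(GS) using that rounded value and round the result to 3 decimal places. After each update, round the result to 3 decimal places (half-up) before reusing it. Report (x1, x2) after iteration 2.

Iteration 1:
  x1: GS value = (0 - (-4)·1.000) / (6) = 0.667;  x1 ← (1−ω)·1.000 + ω·0.667 = 0.800
  x2: GS value = (-1 - (3)·0.800) / (4) = -0.850;  x2 ← (1−ω)·1.000 + ω·-0.850 = -0.110
Iteration 2:
  x1: GS value = (0 - (-4)·-0.110) / (6) = -0.073;  x1 ← (1−ω)·0.800 + ω·-0.073 = 0.276
  x2: GS value = (-1 - (3)·0.276) / (4) = -0.457;  x2 ← (1−ω)·-0.110 + ω·-0.457 = -0.318

(0.276, -0.318)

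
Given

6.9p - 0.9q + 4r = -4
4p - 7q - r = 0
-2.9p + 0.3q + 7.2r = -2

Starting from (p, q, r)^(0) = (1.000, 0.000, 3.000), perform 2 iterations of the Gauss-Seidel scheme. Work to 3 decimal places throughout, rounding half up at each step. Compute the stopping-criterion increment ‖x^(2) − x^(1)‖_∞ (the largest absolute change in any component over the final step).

2.171

Iteration 1:
  p = (-4 - (-0.9)·0.000 - (4)·3.000) / (6.9) = -2.319
  q = (0 - (4)·-2.319 - (-1)·3.000) / (-7) = -1.754
  r = (-2 - (-2.9)·-2.319 - (0.3)·-1.754) / (7.2) = -1.139
Iteration 2:
  p = (-4 - (-0.9)·-1.754 - (4)·-1.139) / (6.9) = -0.148
  q = (0 - (4)·-0.148 - (-1)·-1.139) / (-7) = 0.078
  r = (-2 - (-2.9)·-0.148 - (0.3)·0.078) / (7.2) = -0.341
Change: (2.171, 1.832, 0.798) → max |·| = 2.171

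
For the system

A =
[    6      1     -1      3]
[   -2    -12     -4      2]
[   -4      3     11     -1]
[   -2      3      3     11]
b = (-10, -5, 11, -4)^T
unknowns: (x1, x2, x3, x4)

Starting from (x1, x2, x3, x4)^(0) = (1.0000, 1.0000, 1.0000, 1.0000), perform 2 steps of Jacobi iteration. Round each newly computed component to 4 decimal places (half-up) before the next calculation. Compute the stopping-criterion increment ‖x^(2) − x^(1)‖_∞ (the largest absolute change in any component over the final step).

Iteration 1:
  x1 = (-10 - (1)·1.0000 - (-1)·1.0000 - (3)·1.0000) / (6) = -2.1667
  x2 = (-5 - (-2)·1.0000 - (-4)·1.0000 - (2)·1.0000) / (-12) = 0.0833
  x3 = (11 - (-4)·1.0000 - (3)·1.0000 - (-1)·1.0000) / (11) = 1.1818
  x4 = (-4 - (-2)·1.0000 - (3)·1.0000 - (3)·1.0000) / (11) = -0.7273
Iteration 2:
  x1 = (-10 - (1)·0.0833 - (-1)·1.1818 - (3)·-0.7273) / (6) = -1.1199
  x2 = (-5 - (-2)·-2.1667 - (-4)·1.1818 - (2)·-0.7273) / (-12) = 0.2626
  x3 = (11 - (-4)·-2.1667 - (3)·0.0833 - (-1)·-0.7273) / (11) = 0.1233
  x4 = (-4 - (-2)·-2.1667 - (3)·0.0833 - (3)·1.1818) / (11) = -1.1026
Change: (1.0468, 0.1793, -1.0585, -0.3753) → max |·| = 1.0585

1.0585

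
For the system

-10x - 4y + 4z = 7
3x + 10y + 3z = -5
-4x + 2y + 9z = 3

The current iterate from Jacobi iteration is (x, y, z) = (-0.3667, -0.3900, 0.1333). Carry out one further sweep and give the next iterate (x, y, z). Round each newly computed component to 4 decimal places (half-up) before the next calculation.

(-0.4907, -0.4300, 0.2570)

One sweep:
  x = (7 - (-4)·-0.3900 - (4)·0.1333) / (-10) = -0.4907
  y = (-5 - (3)·-0.3667 - (3)·0.1333) / (10) = -0.4300
  z = (3 - (-4)·-0.3667 - (2)·-0.3900) / (9) = 0.2570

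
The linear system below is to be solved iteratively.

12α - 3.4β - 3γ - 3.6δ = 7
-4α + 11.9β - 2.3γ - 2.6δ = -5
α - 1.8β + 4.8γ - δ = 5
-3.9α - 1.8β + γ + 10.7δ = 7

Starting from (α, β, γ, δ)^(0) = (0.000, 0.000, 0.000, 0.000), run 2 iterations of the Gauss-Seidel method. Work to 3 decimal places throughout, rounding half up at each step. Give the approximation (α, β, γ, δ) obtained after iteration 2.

(0.954, 0.226, 1.084, 0.939)

Iteration 1:
  α = (7 - (-3.4)·0.000 - (-3)·0.000 - (-3.6)·0.000) / (12) = 0.583
  β = (-5 - (-4)·0.583 - (-2.3)·0.000 - (-2.6)·0.000) / (11.9) = -0.224
  γ = (5 - (1)·0.583 - (-1.8)·-0.224 - (-1)·0.000) / (4.8) = 0.836
  δ = (7 - (-3.9)·0.583 - (-1.8)·-0.224 - (1)·0.836) / (10.7) = 0.751
Iteration 2:
  α = (7 - (-3.4)·-0.224 - (-3)·0.836 - (-3.6)·0.751) / (12) = 0.954
  β = (-5 - (-4)·0.954 - (-2.3)·0.836 - (-2.6)·0.751) / (11.9) = 0.226
  γ = (5 - (1)·0.954 - (-1.8)·0.226 - (-1)·0.751) / (4.8) = 1.084
  δ = (7 - (-3.9)·0.954 - (-1.8)·0.226 - (1)·1.084) / (10.7) = 0.939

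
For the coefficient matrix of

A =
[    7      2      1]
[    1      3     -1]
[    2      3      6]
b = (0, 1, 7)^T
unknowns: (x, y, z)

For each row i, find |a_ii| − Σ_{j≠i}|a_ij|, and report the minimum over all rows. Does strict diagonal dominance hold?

1

row 1: |7| − (2+1) = 4
row 2: |3| − (1+1) = 1
row 3: |6| − (2+3) = 1
minimum over rows = 1 → strictly diagonally dominant (convergence guaranteed)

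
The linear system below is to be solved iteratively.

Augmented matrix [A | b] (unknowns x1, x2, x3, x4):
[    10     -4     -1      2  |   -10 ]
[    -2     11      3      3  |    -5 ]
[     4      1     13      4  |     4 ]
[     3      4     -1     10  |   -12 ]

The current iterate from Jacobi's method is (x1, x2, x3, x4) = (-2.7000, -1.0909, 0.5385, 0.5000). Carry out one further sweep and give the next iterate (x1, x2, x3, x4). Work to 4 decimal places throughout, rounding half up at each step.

One sweep:
  x1 = (-10 - (-4)·-1.0909 - (-1)·0.5385 - (2)·0.5000) / (10) = -1.4825
  x2 = (-5 - (-2)·-2.7000 - (3)·0.5385 - (3)·0.5000) / (11) = -1.2287
  x3 = (4 - (4)·-2.7000 - (1)·-1.0909 - (4)·0.5000) / (13) = 1.0685
  x4 = (-12 - (3)·-2.7000 - (4)·-1.0909 - (-1)·0.5385) / (10) = 0.1002

(-1.4825, -1.2287, 1.0685, 0.1002)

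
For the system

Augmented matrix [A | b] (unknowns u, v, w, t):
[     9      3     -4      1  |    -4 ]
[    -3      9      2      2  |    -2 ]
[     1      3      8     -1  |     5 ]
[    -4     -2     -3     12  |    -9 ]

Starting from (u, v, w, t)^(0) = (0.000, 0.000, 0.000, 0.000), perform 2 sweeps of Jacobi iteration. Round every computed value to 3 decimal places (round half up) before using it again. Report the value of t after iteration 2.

Iteration 1:
  u = (-4 - (3)·0.000 - (-4)·0.000 - (1)·0.000) / (9) = -0.444
  v = (-2 - (-3)·0.000 - (2)·0.000 - (2)·0.000) / (9) = -0.222
  w = (5 - (1)·0.000 - (3)·0.000 - (-1)·0.000) / (8) = 0.625
  t = (-9 - (-4)·0.000 - (-2)·0.000 - (-3)·0.000) / (12) = -0.750
Iteration 2:
  u = (-4 - (3)·-0.222 - (-4)·0.625 - (1)·-0.750) / (9) = -0.009
  v = (-2 - (-3)·-0.444 - (2)·0.625 - (2)·-0.750) / (9) = -0.342
  w = (5 - (1)·-0.444 - (3)·-0.222 - (-1)·-0.750) / (8) = 0.670
  t = (-9 - (-4)·-0.444 - (-2)·-0.222 - (-3)·0.625) / (12) = -0.779

-0.779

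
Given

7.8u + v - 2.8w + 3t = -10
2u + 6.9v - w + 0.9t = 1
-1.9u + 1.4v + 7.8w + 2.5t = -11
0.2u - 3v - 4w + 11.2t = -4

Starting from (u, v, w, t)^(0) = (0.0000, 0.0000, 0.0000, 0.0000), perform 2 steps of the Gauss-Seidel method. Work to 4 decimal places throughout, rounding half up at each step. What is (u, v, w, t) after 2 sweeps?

(-1.6752, 0.4775, -1.6334, -0.7827)

Iteration 1:
  u = (-10 - (1)·0.0000 - (-2.8)·0.0000 - (3)·0.0000) / (7.8) = -1.2821
  v = (1 - (2)·-1.2821 - (-1)·0.0000 - (0.9)·0.0000) / (6.9) = 0.5166
  w = (-11 - (-1.9)·-1.2821 - (1.4)·0.5166 - (2.5)·0.0000) / (7.8) = -1.8153
  t = (-4 - (0.2)·-1.2821 - (-3)·0.5166 - (-4)·-1.8153) / (11.2) = -0.8442
Iteration 2:
  u = (-10 - (1)·0.5166 - (-2.8)·-1.8153 - (3)·-0.8442) / (7.8) = -1.6752
  v = (1 - (2)·-1.6752 - (-1)·-1.8153 - (0.9)·-0.8442) / (6.9) = 0.4775
  w = (-11 - (-1.9)·-1.6752 - (1.4)·0.4775 - (2.5)·-0.8442) / (7.8) = -1.6334
  t = (-4 - (0.2)·-1.6752 - (-3)·0.4775 - (-4)·-1.6334) / (11.2) = -0.7827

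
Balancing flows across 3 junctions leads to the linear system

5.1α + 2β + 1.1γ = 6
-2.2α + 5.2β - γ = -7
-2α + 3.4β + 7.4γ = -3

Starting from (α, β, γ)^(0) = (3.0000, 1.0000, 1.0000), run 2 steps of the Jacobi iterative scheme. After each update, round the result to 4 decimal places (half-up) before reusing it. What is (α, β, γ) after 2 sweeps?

Iteration 1:
  α = (6 - (2)·1.0000 - (1.1)·1.0000) / (5.1) = 0.5686
  β = (-7 - (-2.2)·3.0000 - (-1)·1.0000) / (5.2) = 0.1154
  γ = (-3 - (-2)·3.0000 - (3.4)·1.0000) / (7.4) = -0.0541
Iteration 2:
  α = (6 - (2)·0.1154 - (1.1)·-0.0541) / (5.1) = 1.1429
  β = (-7 - (-2.2)·0.5686 - (-1)·-0.0541) / (5.2) = -1.1160
  γ = (-3 - (-2)·0.5686 - (3.4)·0.1154) / (7.4) = -0.3048

(1.1429, -1.1160, -0.3048)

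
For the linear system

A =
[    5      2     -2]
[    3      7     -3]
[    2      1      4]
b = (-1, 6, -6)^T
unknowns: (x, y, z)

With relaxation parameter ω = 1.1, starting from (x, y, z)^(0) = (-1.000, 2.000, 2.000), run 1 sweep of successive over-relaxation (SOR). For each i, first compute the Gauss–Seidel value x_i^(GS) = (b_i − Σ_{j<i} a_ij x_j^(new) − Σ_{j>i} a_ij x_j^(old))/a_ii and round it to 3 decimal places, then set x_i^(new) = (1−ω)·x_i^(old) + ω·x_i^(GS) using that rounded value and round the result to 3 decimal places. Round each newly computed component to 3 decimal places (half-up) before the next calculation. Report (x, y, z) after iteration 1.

(-0.120, 1.743, -2.264)

Iteration 1:
  x: GS value = (-1 - (2)·2.000 - (-2)·2.000) / (5) = -0.200;  x ← (1−ω)·-1.000 + ω·-0.200 = -0.120
  y: GS value = (6 - (3)·-0.120 - (-3)·2.000) / (7) = 1.766;  y ← (1−ω)·2.000 + ω·1.766 = 1.743
  z: GS value = (-6 - (2)·-0.120 - (1)·1.743) / (4) = -1.876;  z ← (1−ω)·2.000 + ω·-1.876 = -2.264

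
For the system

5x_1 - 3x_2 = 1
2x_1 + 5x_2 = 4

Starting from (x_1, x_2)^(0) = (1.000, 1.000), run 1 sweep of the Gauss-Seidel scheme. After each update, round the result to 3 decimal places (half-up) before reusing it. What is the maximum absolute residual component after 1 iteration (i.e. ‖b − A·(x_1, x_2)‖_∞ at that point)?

Iteration 1:
  x_1 = (1 - (-3)·1.000) / (5) = 0.800
  x_2 = (4 - (2)·0.800) / (5) = 0.480
Residual b − A·x = (-1.560, 0.000); ∞-norm = 1.560

1.560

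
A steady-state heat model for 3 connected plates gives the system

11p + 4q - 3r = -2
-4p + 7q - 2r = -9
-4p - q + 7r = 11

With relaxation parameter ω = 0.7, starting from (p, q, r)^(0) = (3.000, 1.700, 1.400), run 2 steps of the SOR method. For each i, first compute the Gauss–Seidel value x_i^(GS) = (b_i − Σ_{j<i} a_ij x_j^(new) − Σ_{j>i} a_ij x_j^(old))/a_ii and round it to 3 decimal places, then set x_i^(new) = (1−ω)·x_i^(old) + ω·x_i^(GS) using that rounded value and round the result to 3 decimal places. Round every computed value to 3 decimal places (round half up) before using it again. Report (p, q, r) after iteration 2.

Iteration 1:
  p: GS value = (-2 - (4)·1.700 - (-3)·1.400) / (11) = -0.418;  p ← (1−ω)·3.000 + ω·-0.418 = 0.607
  q: GS value = (-9 - (-4)·0.607 - (-2)·1.400) / (7) = -0.539;  q ← (1−ω)·1.700 + ω·-0.539 = 0.133
  r: GS value = (11 - (-4)·0.607 - (-1)·0.133) / (7) = 1.937;  r ← (1−ω)·1.400 + ω·1.937 = 1.776
Iteration 2:
  p: GS value = (-2 - (4)·0.133 - (-3)·1.776) / (11) = 0.254;  p ← (1−ω)·0.607 + ω·0.254 = 0.360
  q: GS value = (-9 - (-4)·0.360 - (-2)·1.776) / (7) = -0.573;  q ← (1−ω)·0.133 + ω·-0.573 = -0.361
  r: GS value = (11 - (-4)·0.360 - (-1)·-0.361) / (7) = 1.726;  r ← (1−ω)·1.776 + ω·1.726 = 1.741

(0.360, -0.361, 1.741)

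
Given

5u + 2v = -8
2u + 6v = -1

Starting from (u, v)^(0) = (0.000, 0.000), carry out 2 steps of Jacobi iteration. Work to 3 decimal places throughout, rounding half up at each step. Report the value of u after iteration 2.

-1.533

Iteration 1:
  u = (-8 - (2)·0.000) / (5) = -1.600
  v = (-1 - (2)·0.000) / (6) = -0.167
Iteration 2:
  u = (-8 - (2)·-0.167) / (5) = -1.533
  v = (-1 - (2)·-1.600) / (6) = 0.367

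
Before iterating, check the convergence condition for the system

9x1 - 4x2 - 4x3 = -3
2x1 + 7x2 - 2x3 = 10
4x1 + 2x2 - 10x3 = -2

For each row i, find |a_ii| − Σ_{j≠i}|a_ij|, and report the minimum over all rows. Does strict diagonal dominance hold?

row 1: |9| − (4+4) = 1
row 2: |7| − (2+2) = 3
row 3: |-10| − (4+2) = 4
minimum over rows = 1 → strictly diagonally dominant (convergence guaranteed)

1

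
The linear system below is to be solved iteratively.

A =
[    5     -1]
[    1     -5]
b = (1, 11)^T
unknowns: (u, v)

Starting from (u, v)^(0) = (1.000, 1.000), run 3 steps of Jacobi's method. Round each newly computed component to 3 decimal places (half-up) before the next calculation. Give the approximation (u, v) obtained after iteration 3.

(-0.224, -2.240)

Iteration 1:
  u = (1 - (-1)·1.000) / (5) = 0.400
  v = (11 - (1)·1.000) / (-5) = -2.000
Iteration 2:
  u = (1 - (-1)·-2.000) / (5) = -0.200
  v = (11 - (1)·0.400) / (-5) = -2.120
Iteration 3:
  u = (1 - (-1)·-2.120) / (5) = -0.224
  v = (11 - (1)·-0.200) / (-5) = -2.240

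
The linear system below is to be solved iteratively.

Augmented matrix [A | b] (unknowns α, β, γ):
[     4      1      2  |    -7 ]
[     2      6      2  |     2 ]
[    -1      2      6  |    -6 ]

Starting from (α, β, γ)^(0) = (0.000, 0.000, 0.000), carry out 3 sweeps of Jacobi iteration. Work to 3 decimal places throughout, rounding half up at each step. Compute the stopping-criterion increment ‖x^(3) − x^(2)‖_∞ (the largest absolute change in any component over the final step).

Iteration 1:
  α = (-7 - (1)·0.000 - (2)·0.000) / (4) = -1.750
  β = (2 - (2)·0.000 - (2)·0.000) / (6) = 0.333
  γ = (-6 - (-1)·0.000 - (2)·0.000) / (6) = -1.000
Iteration 2:
  α = (-7 - (1)·0.333 - (2)·-1.000) / (4) = -1.333
  β = (2 - (2)·-1.750 - (2)·-1.000) / (6) = 1.250
  γ = (-6 - (-1)·-1.750 - (2)·0.333) / (6) = -1.403
Iteration 3:
  α = (-7 - (1)·1.250 - (2)·-1.403) / (4) = -1.361
  β = (2 - (2)·-1.333 - (2)·-1.403) / (6) = 1.245
  γ = (-6 - (-1)·-1.333 - (2)·1.250) / (6) = -1.639
Change: (-0.028, -0.005, -0.236) → max |·| = 0.236

0.236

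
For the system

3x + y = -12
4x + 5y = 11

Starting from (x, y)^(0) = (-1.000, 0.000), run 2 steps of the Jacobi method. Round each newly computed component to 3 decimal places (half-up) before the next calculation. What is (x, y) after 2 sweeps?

(-5.000, 5.400)

Iteration 1:
  x = (-12 - (1)·0.000) / (3) = -4.000
  y = (11 - (4)·-1.000) / (5) = 3.000
Iteration 2:
  x = (-12 - (1)·3.000) / (3) = -5.000
  y = (11 - (4)·-4.000) / (5) = 5.400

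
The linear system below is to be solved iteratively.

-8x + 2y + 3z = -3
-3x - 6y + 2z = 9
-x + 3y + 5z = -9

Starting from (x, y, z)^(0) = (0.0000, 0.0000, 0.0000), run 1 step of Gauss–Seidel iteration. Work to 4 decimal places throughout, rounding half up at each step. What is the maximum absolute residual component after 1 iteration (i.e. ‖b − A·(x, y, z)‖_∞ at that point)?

5.5125

Iteration 1:
  x = (-3 - (2)·0.0000 - (3)·0.0000) / (-8) = 0.3750
  y = (9 - (-3)·0.3750 - (2)·0.0000) / (-6) = -1.6875
  z = (-9 - (-1)·0.3750 - (3)·-1.6875) / (5) = -0.7125
Residual b − A·x = (5.5125, 1.4250, 0.0000); ∞-norm = 5.5125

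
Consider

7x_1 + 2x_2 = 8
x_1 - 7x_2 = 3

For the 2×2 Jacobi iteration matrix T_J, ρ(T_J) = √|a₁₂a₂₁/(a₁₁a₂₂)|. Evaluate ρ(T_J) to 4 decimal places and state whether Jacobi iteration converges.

0.2020

a₁₂a₂₁/(a₁₁a₂₂) = (2)·(1) / ((7)·(-7)) = -0.040816
ρ = √|-0.040816| = √0.040816 = 0.2020
ρ < 1, so Jacobi converges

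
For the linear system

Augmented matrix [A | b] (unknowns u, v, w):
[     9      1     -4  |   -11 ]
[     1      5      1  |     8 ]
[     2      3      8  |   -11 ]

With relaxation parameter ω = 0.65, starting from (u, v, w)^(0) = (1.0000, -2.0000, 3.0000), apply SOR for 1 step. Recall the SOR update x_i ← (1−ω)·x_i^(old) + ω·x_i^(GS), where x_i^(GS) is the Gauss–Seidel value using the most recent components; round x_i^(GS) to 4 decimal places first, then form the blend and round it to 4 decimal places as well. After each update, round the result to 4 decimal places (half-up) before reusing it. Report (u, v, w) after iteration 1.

Iteration 1:
  u: GS value = (-11 - (1)·-2.0000 - (-4)·3.0000) / (9) = 0.3333;  u ← (1−ω)·1.0000 + ω·0.3333 = 0.5666
  v: GS value = (8 - (1)·0.5666 - (1)·3.0000) / (5) = 0.8867;  v ← (1−ω)·-2.0000 + ω·0.8867 = -0.1236
  w: GS value = (-11 - (2)·0.5666 - (3)·-0.1236) / (8) = -1.4703;  w ← (1−ω)·3.0000 + ω·-1.4703 = 0.0943

(0.5666, -0.1236, 0.0943)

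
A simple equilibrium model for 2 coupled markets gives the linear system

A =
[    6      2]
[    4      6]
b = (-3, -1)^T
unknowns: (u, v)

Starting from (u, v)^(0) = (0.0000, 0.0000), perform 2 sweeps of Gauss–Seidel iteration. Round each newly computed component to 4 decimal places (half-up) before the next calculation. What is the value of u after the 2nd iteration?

Iteration 1:
  u = (-3 - (2)·0.0000) / (6) = -0.5000
  v = (-1 - (4)·-0.5000) / (6) = 0.1667
Iteration 2:
  u = (-3 - (2)·0.1667) / (6) = -0.5556
  v = (-1 - (4)·-0.5556) / (6) = 0.2037

-0.5556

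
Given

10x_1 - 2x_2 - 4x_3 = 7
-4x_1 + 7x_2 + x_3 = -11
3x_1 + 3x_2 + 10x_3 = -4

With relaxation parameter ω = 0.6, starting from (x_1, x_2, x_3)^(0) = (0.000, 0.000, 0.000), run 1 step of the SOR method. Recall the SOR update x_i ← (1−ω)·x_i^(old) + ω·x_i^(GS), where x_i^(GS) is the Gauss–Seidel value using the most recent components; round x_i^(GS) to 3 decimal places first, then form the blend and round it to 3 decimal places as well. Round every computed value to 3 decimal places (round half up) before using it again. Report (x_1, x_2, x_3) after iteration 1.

(0.420, -0.799, -0.172)

Iteration 1:
  x_1: GS value = (7 - (-2)·0.000 - (-4)·0.000) / (10) = 0.700;  x_1 ← (1−ω)·0.000 + ω·0.700 = 0.420
  x_2: GS value = (-11 - (-4)·0.420 - (1)·0.000) / (7) = -1.331;  x_2 ← (1−ω)·0.000 + ω·-1.331 = -0.799
  x_3: GS value = (-4 - (3)·0.420 - (3)·-0.799) / (10) = -0.286;  x_3 ← (1−ω)·0.000 + ω·-0.286 = -0.172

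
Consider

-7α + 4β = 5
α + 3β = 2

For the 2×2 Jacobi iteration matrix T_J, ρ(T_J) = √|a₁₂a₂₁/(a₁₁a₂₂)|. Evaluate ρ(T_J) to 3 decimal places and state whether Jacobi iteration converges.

0.436

a₁₂a₂₁/(a₁₁a₂₂) = (4)·(1) / ((-7)·(3)) = -0.190476
ρ = √|-0.190476| = √0.190476 = 0.436
ρ < 1, so Jacobi converges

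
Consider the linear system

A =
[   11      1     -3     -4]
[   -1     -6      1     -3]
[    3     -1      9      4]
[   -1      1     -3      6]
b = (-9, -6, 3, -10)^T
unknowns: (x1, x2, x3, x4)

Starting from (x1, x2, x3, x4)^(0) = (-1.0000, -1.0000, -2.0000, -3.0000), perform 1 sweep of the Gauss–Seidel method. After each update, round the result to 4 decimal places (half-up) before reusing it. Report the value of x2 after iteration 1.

Iteration 1:
  x1 = (-9 - (1)·-1.0000 - (-3)·-2.0000 - (-4)·-3.0000) / (11) = -2.3636
  x2 = (-6 - (-1)·-2.3636 - (1)·-2.0000 - (-3)·-3.0000) / (-6) = 2.5606
  x3 = (3 - (3)·-2.3636 - (-1)·2.5606 - (4)·-3.0000) / (9) = 2.7390
  x4 = (-10 - (-1)·-2.3636 - (1)·2.5606 - (-3)·2.7390) / (6) = -1.1179

2.5606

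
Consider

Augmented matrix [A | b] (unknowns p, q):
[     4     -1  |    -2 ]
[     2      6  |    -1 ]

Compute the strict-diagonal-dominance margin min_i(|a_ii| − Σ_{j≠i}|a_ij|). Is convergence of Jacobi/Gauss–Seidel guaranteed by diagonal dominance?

row 1: |4| − (1) = 3
row 2: |6| − (2) = 4
minimum over rows = 3 → strictly diagonally dominant (convergence guaranteed)

3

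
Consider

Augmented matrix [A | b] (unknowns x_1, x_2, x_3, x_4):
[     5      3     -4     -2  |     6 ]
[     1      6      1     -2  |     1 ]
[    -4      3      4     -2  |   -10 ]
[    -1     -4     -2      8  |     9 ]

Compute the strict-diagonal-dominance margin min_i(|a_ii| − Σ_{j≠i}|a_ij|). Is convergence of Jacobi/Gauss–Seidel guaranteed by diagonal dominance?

row 1: |5| − (3+4+2) = -4
row 2: |6| − (1+1+2) = 2
row 3: |4| − (4+3+2) = -5
row 4: |8| − (1+4+2) = 1
minimum over rows = -5 → not strictly diagonally dominant

-5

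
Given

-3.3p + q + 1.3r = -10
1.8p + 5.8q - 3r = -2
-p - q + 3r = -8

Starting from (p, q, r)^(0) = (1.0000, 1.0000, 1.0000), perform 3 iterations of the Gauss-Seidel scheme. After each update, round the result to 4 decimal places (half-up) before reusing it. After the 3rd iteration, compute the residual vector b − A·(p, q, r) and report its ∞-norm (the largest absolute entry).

Iteration 1:
  p = (-10 - (1)·1.0000 - (1.3)·1.0000) / (-3.3) = 3.7273
  q = (-2 - (1.8)·3.7273 - (-3)·1.0000) / (5.8) = -0.9843
  r = (-8 - (-1)·3.7273 - (-1)·-0.9843) / (3) = -1.7523
Iteration 2:
  p = (-10 - (1)·-0.9843 - (1.3)·-1.7523) / (-3.3) = 2.0417
  q = (-2 - (1.8)·2.0417 - (-3)·-1.7523) / (5.8) = -1.8848
  r = (-8 - (-1)·2.0417 - (-1)·-1.8848) / (3) = -2.6144
Iteration 3:
  p = (-10 - (1)·-1.8848 - (1.3)·-2.6144) / (-3.3) = 1.4292
  q = (-2 - (1.8)·1.4292 - (-3)·-2.6144) / (5.8) = -2.1406
  r = (-8 - (-1)·1.4292 - (-1)·-2.1406) / (3) = -2.9038
Residual b − A·x = (0.6319, -0.8685, 0.0000); ∞-norm = 0.8685

0.8685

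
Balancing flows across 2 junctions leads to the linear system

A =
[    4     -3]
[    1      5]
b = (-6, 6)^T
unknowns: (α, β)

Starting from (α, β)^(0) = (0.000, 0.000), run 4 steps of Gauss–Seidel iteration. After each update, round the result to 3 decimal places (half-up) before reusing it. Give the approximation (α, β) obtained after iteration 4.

Iteration 1:
  α = (-6 - (-3)·0.000) / (4) = -1.500
  β = (6 - (1)·-1.500) / (5) = 1.500
Iteration 2:
  α = (-6 - (-3)·1.500) / (4) = -0.375
  β = (6 - (1)·-0.375) / (5) = 1.275
Iteration 3:
  α = (-6 - (-3)·1.275) / (4) = -0.544
  β = (6 - (1)·-0.544) / (5) = 1.309
Iteration 4:
  α = (-6 - (-3)·1.309) / (4) = -0.518
  β = (6 - (1)·-0.518) / (5) = 1.304

(-0.518, 1.304)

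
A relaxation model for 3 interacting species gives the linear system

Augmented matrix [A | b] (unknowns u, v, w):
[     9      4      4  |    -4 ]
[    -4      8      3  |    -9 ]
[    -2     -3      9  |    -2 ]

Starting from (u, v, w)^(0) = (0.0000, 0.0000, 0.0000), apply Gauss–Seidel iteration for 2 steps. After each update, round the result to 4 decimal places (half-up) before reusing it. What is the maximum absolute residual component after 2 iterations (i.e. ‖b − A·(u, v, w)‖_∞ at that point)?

Iteration 1:
  u = (-4 - (4)·0.0000 - (4)·0.0000) / (9) = -0.4444
  v = (-9 - (-4)·-0.4444 - (3)·0.0000) / (8) = -1.3472
  w = (-2 - (-2)·-0.4444 - (-3)·-1.3472) / (9) = -0.7700
Iteration 2:
  u = (-4 - (4)·-1.3472 - (4)·-0.7700) / (9) = 0.4965
  v = (-9 - (-4)·0.4965 - (3)·-0.7700) / (8) = -0.5880
  w = (-2 - (-2)·0.4965 - (-3)·-0.5880) / (9) = -0.3079
Residual b − A·x = (-4.8849, -1.3863, 0.0001); ∞-norm = 4.8849

4.8849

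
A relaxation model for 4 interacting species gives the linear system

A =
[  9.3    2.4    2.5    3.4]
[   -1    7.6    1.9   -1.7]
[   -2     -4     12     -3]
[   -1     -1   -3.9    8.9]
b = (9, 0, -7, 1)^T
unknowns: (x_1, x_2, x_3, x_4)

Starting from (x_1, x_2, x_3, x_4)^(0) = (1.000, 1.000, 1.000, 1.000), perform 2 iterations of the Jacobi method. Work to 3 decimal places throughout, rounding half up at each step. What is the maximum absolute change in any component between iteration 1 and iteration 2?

Iteration 1:
  x_1 = (9 - (2.4)·1.000 - (2.5)·1.000 - (3.4)·1.000) / (9.3) = 0.075
  x_2 = (0 - (-1)·1.000 - (1.9)·1.000 - (-1.7)·1.000) / (7.6) = 0.105
  x_3 = (-7 - (-2)·1.000 - (-4)·1.000 - (-3)·1.000) / (12) = 0.167
  x_4 = (1 - (-1)·1.000 - (-1)·1.000 - (-3.9)·1.000) / (8.9) = 0.775
Iteration 2:
  x_1 = (9 - (2.4)·0.105 - (2.5)·0.167 - (3.4)·0.775) / (9.3) = 0.612
  x_2 = (0 - (-1)·0.075 - (1.9)·0.167 - (-1.7)·0.775) / (7.6) = 0.141
  x_3 = (-7 - (-2)·0.075 - (-4)·0.105 - (-3)·0.775) / (12) = -0.342
  x_4 = (1 - (-1)·0.075 - (-1)·0.105 - (-3.9)·0.167) / (8.9) = 0.206
Change: (0.537, 0.036, -0.509, -0.569) → max |·| = 0.569

0.569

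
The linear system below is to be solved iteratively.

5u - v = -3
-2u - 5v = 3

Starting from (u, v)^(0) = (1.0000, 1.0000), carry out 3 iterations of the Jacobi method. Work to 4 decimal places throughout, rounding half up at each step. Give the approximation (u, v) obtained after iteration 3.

(-0.6880, -0.2800)

Iteration 1:
  u = (-3 - (-1)·1.0000) / (5) = -0.4000
  v = (3 - (-2)·1.0000) / (-5) = -1.0000
Iteration 2:
  u = (-3 - (-1)·-1.0000) / (5) = -0.8000
  v = (3 - (-2)·-0.4000) / (-5) = -0.4400
Iteration 3:
  u = (-3 - (-1)·-0.4400) / (5) = -0.6880
  v = (3 - (-2)·-0.8000) / (-5) = -0.2800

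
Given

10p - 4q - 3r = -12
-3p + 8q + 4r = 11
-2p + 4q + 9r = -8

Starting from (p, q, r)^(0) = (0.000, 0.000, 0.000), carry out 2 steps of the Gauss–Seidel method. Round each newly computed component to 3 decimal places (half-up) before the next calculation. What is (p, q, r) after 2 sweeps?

Iteration 1:
  p = (-12 - (-4)·0.000 - (-3)·0.000) / (10) = -1.200
  q = (11 - (-3)·-1.200 - (4)·0.000) / (8) = 0.925
  r = (-8 - (-2)·-1.200 - (4)·0.925) / (9) = -1.567
Iteration 2:
  p = (-12 - (-4)·0.925 - (-3)·-1.567) / (10) = -1.300
  q = (11 - (-3)·-1.300 - (4)·-1.567) / (8) = 1.671
  r = (-8 - (-2)·-1.300 - (4)·1.671) / (9) = -1.920

(-1.300, 1.671, -1.920)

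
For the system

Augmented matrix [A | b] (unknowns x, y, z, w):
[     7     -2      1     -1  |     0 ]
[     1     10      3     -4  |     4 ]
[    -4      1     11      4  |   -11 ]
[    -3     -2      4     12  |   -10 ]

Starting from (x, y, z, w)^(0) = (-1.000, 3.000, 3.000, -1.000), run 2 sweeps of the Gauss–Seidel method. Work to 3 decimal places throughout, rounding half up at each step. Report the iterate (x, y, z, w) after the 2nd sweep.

Iteration 1:
  x = (0 - (-2)·3.000 - (1)·3.000 - (-1)·-1.000) / (7) = 0.286
  y = (4 - (1)·0.286 - (3)·3.000 - (-4)·-1.000) / (10) = -0.929
  z = (-11 - (-4)·0.286 - (1)·-0.929 - (4)·-1.000) / (11) = -0.448
  w = (-10 - (-3)·0.286 - (-2)·-0.929 - (4)·-0.448) / (12) = -0.767
Iteration 2:
  x = (0 - (-2)·-0.929 - (1)·-0.448 - (-1)·-0.767) / (7) = -0.311
  y = (4 - (1)·-0.311 - (3)·-0.448 - (-4)·-0.767) / (10) = 0.259
  z = (-11 - (-4)·-0.311 - (1)·0.259 - (4)·-0.767) / (11) = -0.858
  w = (-10 - (-3)·-0.311 - (-2)·0.259 - (4)·-0.858) / (12) = -0.582

(-0.311, 0.259, -0.858, -0.582)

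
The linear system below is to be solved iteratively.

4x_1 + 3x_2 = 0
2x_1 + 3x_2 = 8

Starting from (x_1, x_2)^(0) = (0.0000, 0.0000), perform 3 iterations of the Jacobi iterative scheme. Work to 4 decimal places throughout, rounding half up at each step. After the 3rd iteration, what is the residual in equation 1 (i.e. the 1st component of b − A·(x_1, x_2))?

Iteration 1:
  x_1 = (0 - (3)·0.0000) / (4) = 0.0000
  x_2 = (8 - (2)·0.0000) / (3) = 2.6667
Iteration 2:
  x_1 = (0 - (3)·2.6667) / (4) = -2.0000
  x_2 = (8 - (2)·0.0000) / (3) = 2.6667
Iteration 3:
  x_1 = (0 - (3)·2.6667) / (4) = -2.0000
  x_2 = (8 - (2)·-2.0000) / (3) = 4.0000
Residual b − A·x = (-4.0000, 0.0000)

-4.0000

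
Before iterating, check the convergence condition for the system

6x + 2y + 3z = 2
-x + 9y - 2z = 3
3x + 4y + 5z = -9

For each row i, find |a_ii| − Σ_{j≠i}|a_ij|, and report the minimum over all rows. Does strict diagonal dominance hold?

row 1: |6| − (2+3) = 1
row 2: |9| − (1+2) = 6
row 3: |5| − (3+4) = -2
minimum over rows = -2 → not strictly diagonally dominant

-2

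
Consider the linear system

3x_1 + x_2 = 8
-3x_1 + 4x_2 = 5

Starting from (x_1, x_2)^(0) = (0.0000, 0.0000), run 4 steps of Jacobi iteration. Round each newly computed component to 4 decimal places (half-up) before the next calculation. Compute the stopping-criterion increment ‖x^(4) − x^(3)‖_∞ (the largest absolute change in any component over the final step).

Iteration 1:
  x_1 = (8 - (1)·0.0000) / (3) = 2.6667
  x_2 = (5 - (-3)·0.0000) / (4) = 1.2500
Iteration 2:
  x_1 = (8 - (1)·1.2500) / (3) = 2.2500
  x_2 = (5 - (-3)·2.6667) / (4) = 3.2500
Iteration 3:
  x_1 = (8 - (1)·3.2500) / (3) = 1.5833
  x_2 = (5 - (-3)·2.2500) / (4) = 2.9375
Iteration 4:
  x_1 = (8 - (1)·2.9375) / (3) = 1.6875
  x_2 = (5 - (-3)·1.5833) / (4) = 2.4375
Change: (0.1042, -0.5000) → max |·| = 0.5000

0.5000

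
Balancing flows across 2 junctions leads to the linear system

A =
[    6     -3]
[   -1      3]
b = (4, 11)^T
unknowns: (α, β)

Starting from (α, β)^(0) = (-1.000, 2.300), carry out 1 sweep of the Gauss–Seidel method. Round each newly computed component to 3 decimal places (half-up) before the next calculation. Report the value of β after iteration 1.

4.272

Iteration 1:
  α = (4 - (-3)·2.300) / (6) = 1.817
  β = (11 - (-1)·1.817) / (3) = 4.272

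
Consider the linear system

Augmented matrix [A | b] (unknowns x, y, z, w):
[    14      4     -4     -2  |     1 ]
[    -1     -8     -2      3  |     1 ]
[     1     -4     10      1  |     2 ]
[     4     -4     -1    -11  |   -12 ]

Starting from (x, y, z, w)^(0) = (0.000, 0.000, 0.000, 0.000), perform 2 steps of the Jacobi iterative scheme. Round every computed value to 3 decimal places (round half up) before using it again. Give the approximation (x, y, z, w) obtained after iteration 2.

Iteration 1:
  x = (1 - (4)·0.000 - (-4)·0.000 - (-2)·0.000) / (14) = 0.071
  y = (1 - (-1)·0.000 - (-2)·0.000 - (3)·0.000) / (-8) = -0.125
  z = (2 - (1)·0.000 - (-4)·0.000 - (1)·0.000) / (10) = 0.200
  w = (-12 - (4)·0.000 - (-4)·0.000 - (-1)·0.000) / (-11) = 1.091
Iteration 2:
  x = (1 - (4)·-0.125 - (-4)·0.200 - (-2)·1.091) / (14) = 0.320
  y = (1 - (-1)·0.071 - (-2)·0.200 - (3)·1.091) / (-8) = 0.225
  z = (2 - (1)·0.071 - (-4)·-0.125 - (1)·1.091) / (10) = 0.034
  w = (-12 - (4)·0.071 - (-4)·-0.125 - (-1)·0.200) / (-11) = 1.144

(0.320, 0.225, 0.034, 1.144)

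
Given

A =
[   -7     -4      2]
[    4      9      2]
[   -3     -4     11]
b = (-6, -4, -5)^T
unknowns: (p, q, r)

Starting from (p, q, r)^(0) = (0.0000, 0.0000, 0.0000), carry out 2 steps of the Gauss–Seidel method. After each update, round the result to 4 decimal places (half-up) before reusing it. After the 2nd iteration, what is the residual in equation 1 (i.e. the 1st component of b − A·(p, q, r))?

Iteration 1:
  p = (-6 - (-4)·0.0000 - (2)·0.0000) / (-7) = 0.8571
  q = (-4 - (4)·0.8571 - (2)·0.0000) / (9) = -0.8254
  r = (-5 - (-3)·0.8571 - (-4)·-0.8254) / (11) = -0.5209
Iteration 2:
  p = (-6 - (-4)·-0.8254 - (2)·-0.5209) / (-7) = 1.1800
  q = (-4 - (4)·1.1800 - (2)·-0.5209) / (9) = -0.8531
  r = (-5 - (-3)·1.1800 - (-4)·-0.8531) / (11) = -0.4429
Residual b − A·x = (-0.2666, -0.1563, -0.0005)

-0.2666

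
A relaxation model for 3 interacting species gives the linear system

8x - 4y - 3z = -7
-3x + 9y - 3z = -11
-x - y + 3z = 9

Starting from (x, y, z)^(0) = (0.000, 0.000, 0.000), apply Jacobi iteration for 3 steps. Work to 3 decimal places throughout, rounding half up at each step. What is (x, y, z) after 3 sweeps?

(-0.269, -0.576, 2.708)

Iteration 1:
  x = (-7 - (-4)·0.000 - (-3)·0.000) / (8) = -0.875
  y = (-11 - (-3)·0.000 - (-3)·0.000) / (9) = -1.222
  z = (9 - (-1)·0.000 - (-1)·0.000) / (3) = 3.000
Iteration 2:
  x = (-7 - (-4)·-1.222 - (-3)·3.000) / (8) = -0.361
  y = (-11 - (-3)·-0.875 - (-3)·3.000) / (9) = -0.514
  z = (9 - (-1)·-0.875 - (-1)·-1.222) / (3) = 2.301
Iteration 3:
  x = (-7 - (-4)·-0.514 - (-3)·2.301) / (8) = -0.269
  y = (-11 - (-3)·-0.361 - (-3)·2.301) / (9) = -0.576
  z = (9 - (-1)·-0.361 - (-1)·-0.514) / (3) = 2.708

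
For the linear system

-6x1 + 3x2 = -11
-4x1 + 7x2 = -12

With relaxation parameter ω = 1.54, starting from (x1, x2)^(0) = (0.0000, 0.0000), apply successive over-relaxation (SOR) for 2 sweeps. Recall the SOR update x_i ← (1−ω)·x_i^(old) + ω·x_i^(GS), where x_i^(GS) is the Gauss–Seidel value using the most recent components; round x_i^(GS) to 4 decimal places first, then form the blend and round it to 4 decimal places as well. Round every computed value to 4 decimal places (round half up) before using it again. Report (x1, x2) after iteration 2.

(1.1790, -1.5186)

Iteration 1:
  x1: GS value = (-11 - (3)·0.0000) / (-6) = 1.8333;  x1 ← (1−ω)·0.0000 + ω·1.8333 = 2.8233
  x2: GS value = (-12 - (-4)·2.8233) / (7) = -0.1010;  x2 ← (1−ω)·0.0000 + ω·-0.1010 = -0.1555
Iteration 2:
  x1: GS value = (-11 - (3)·-0.1555) / (-6) = 1.7556;  x1 ← (1−ω)·2.8233 + ω·1.7556 = 1.1790
  x2: GS value = (-12 - (-4)·1.1790) / (7) = -1.0406;  x2 ← (1−ω)·-0.1555 + ω·-1.0406 = -1.5186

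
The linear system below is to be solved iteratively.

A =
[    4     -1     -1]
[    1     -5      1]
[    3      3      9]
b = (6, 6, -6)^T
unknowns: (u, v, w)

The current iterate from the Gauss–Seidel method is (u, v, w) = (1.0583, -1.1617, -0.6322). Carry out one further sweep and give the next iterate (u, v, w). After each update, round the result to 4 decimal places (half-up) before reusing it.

(1.0515, -1.1161, -0.6451)

One sweep:
  u = (6 - (-1)·-1.1617 - (-1)·-0.6322) / (4) = 1.0515
  v = (6 - (1)·1.0515 - (1)·-0.6322) / (-5) = -1.1161
  w = (-6 - (3)·1.0515 - (3)·-1.1161) / (9) = -0.6451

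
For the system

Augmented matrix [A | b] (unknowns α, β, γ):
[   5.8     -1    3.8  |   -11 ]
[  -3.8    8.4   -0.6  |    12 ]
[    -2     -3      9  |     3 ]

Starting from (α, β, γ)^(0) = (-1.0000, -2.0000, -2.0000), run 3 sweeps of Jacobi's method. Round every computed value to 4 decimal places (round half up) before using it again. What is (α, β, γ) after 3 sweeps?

Iteration 1:
  α = (-11 - (-1)·-2.0000 - (3.8)·-2.0000) / (5.8) = -0.9310
  β = (12 - (-3.8)·-1.0000 - (-0.6)·-2.0000) / (8.4) = 0.8333
  γ = (3 - (-2)·-1.0000 - (-3)·-2.0000) / (9) = -0.5556
Iteration 2:
  α = (-11 - (-1)·0.8333 - (3.8)·-0.5556) / (5.8) = -1.3889
  β = (12 - (-3.8)·-0.9310 - (-0.6)·-0.5556) / (8.4) = 0.9677
  γ = (3 - (-2)·-0.9310 - (-3)·0.8333) / (9) = 0.4042
Iteration 3:
  α = (-11 - (-1)·0.9677 - (3.8)·0.4042) / (5.8) = -1.9945
  β = (12 - (-3.8)·-1.3889 - (-0.6)·0.4042) / (8.4) = 0.8291
  γ = (3 - (-2)·-1.3889 - (-3)·0.9677) / (9) = 0.3473

(-1.9945, 0.8291, 0.3473)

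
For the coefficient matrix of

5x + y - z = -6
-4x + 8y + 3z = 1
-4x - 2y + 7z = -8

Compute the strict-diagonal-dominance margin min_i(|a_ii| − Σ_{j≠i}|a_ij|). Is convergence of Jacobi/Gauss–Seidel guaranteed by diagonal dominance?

row 1: |5| − (1+1) = 3
row 2: |8| − (4+3) = 1
row 3: |7| − (4+2) = 1
minimum over rows = 1 → strictly diagonally dominant (convergence guaranteed)

1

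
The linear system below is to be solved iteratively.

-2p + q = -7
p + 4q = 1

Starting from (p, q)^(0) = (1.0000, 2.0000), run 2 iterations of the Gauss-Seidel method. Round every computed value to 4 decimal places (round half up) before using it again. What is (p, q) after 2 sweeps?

Iteration 1:
  p = (-7 - (1)·2.0000) / (-2) = 4.5000
  q = (1 - (1)·4.5000) / (4) = -0.8750
Iteration 2:
  p = (-7 - (1)·-0.8750) / (-2) = 3.0625
  q = (1 - (1)·3.0625) / (4) = -0.5156

(3.0625, -0.5156)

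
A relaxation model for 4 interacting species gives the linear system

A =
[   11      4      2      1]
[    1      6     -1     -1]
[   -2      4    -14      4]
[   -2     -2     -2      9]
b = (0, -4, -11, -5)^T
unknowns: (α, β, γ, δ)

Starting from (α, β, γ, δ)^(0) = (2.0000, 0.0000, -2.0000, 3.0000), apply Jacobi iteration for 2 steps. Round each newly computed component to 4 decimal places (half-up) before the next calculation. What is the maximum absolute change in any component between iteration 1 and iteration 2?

Iteration 1:
  α = (0 - (4)·0.0000 - (2)·-2.0000 - (1)·3.0000) / (11) = 0.0909
  β = (-4 - (1)·2.0000 - (-1)·-2.0000 - (-1)·3.0000) / (6) = -0.8333
  γ = (-11 - (-2)·2.0000 - (4)·0.0000 - (4)·3.0000) / (-14) = 1.3571
  δ = (-5 - (-2)·2.0000 - (-2)·0.0000 - (-2)·-2.0000) / (9) = -0.5556
Iteration 2:
  α = (0 - (4)·-0.8333 - (2)·1.3571 - (1)·-0.5556) / (11) = 0.1068
  β = (-4 - (1)·0.0909 - (-1)·1.3571 - (-1)·-0.5556) / (6) = -0.5482
  γ = (-11 - (-2)·0.0909 - (4)·-0.8333 - (4)·-0.5556) / (-14) = 0.3759
  δ = (-5 - (-2)·0.0909 - (-2)·-0.8333 - (-2)·1.3571) / (9) = -0.4190
Change: (0.0159, 0.2851, -0.9812, 0.1366) → max |·| = 0.9812

0.9812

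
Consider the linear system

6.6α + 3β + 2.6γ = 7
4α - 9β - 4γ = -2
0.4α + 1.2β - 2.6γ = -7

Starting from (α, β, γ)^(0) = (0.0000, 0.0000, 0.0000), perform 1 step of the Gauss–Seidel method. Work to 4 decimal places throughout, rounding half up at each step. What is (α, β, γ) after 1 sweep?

(1.0606, 0.6936, 3.1756)

Iteration 1:
  α = (7 - (3)·0.0000 - (2.6)·0.0000) / (6.6) = 1.0606
  β = (-2 - (4)·1.0606 - (-4)·0.0000) / (-9) = 0.6936
  γ = (-7 - (0.4)·1.0606 - (1.2)·0.6936) / (-2.6) = 3.1756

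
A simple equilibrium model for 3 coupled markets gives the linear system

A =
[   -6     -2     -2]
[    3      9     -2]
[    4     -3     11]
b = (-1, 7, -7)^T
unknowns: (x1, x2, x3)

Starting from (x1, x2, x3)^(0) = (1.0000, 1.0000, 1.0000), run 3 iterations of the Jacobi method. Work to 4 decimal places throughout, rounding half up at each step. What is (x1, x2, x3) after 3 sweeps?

(-0.0034, 0.6549, -0.4908)

Iteration 1:
  x1 = (-1 - (-2)·1.0000 - (-2)·1.0000) / (-6) = -0.5000
  x2 = (7 - (3)·1.0000 - (-2)·1.0000) / (9) = 0.6667
  x3 = (-7 - (4)·1.0000 - (-3)·1.0000) / (11) = -0.7273
Iteration 2:
  x1 = (-1 - (-2)·0.6667 - (-2)·-0.7273) / (-6) = 0.1869
  x2 = (7 - (3)·-0.5000 - (-2)·-0.7273) / (9) = 0.7828
  x3 = (-7 - (4)·-0.5000 - (-3)·0.6667) / (11) = -0.2727
Iteration 3:
  x1 = (-1 - (-2)·0.7828 - (-2)·-0.2727) / (-6) = -0.0034
  x2 = (7 - (3)·0.1869 - (-2)·-0.2727) / (9) = 0.6549
  x3 = (-7 - (4)·0.1869 - (-3)·0.7828) / (11) = -0.4908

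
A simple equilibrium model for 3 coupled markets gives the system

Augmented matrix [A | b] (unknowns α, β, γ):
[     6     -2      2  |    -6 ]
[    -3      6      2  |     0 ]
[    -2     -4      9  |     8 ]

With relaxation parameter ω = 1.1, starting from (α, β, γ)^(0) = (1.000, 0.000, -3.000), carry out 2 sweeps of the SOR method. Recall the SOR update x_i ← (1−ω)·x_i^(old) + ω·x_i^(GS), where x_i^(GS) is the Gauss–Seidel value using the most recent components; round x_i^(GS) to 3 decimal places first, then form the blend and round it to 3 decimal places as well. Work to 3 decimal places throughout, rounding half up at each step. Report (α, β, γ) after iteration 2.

(-1.354, -1.496, -0.261)

Iteration 1:
  α: GS value = (-6 - (-2)·0.000 - (2)·-3.000) / (6) = 0.000;  α ← (1−ω)·1.000 + ω·0.000 = -0.100
  β: GS value = (0 - (-3)·-0.100 - (2)·-3.000) / (6) = 0.950;  β ← (1−ω)·0.000 + ω·0.950 = 1.045
  γ: GS value = (8 - (-2)·-0.100 - (-4)·1.045) / (9) = 1.331;  γ ← (1−ω)·-3.000 + ω·1.331 = 1.764
Iteration 2:
  α: GS value = (-6 - (-2)·1.045 - (2)·1.764) / (6) = -1.240;  α ← (1−ω)·-0.100 + ω·-1.240 = -1.354
  β: GS value = (0 - (-3)·-1.354 - (2)·1.764) / (6) = -1.265;  β ← (1−ω)·1.045 + ω·-1.265 = -1.496
  γ: GS value = (8 - (-2)·-1.354 - (-4)·-1.496) / (9) = -0.077;  γ ← (1−ω)·1.764 + ω·-0.077 = -0.261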